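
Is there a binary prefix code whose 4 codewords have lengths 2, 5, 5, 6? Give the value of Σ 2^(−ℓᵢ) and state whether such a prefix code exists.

With common denominator 2^6 = 64: Σ 2^(−ℓᵢ) = 16/64 + 2/64 + 2/64 + 1/64 = 21/64 = 0.328125.
Kraft's inequality requires Σ ≤ 1; here Σ = 0.328125 ≤ 1, so such a prefix code exists.

0.328125; yes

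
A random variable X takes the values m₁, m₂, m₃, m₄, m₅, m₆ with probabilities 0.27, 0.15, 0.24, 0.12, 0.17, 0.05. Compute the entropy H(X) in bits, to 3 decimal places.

2.432 bits

H = −Σ pᵢ log₂ pᵢ.
−0.27·log₂(0.27) = 0.5100
−0.15·log₂(0.15) = 0.4105
−0.24·log₂(0.24) = 0.4941
−0.12·log₂(0.12) = 0.3671
−0.17·log₂(0.17) = 0.4346
−0.05·log₂(0.05) = 0.2161
Sum ≈ 2.4325 → 2.432 bits.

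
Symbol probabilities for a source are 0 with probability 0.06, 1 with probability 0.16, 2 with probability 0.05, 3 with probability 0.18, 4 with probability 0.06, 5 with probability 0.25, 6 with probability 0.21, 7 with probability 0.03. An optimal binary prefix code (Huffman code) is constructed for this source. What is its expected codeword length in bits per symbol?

Repeatedly combine the two least-probable nodes; the expected code length is the sum of the merged weights.
merge 3/100 + 1/20 → 2/25
merge 3/50 + 3/50 → 3/25
merge 2/25 + 3/25 → 1/5
merge 4/25 + 9/50 → 17/50
merge 1/5 + 21/100 → 41/100
merge 1/4 + 17/50 → 59/100
merge 41/100 + 59/100 → 1
L = 2/25 + 3/25 + 1/5 + 17/50 + 41/100 + 59/100 + 1 = 137/50 = 2.74 bits/symbol.

2.74 bits/symbol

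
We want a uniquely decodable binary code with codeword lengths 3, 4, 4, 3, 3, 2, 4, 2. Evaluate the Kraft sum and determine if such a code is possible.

1.0625; no

With common denominator 2^4 = 16: Σ 2^(−ℓᵢ) = 2/16 + 1/16 + 1/16 + 2/16 + 2/16 + 4/16 + 1/16 + 4/16 = 17/16 = 1.0625.
Kraft's inequality requires Σ ≤ 1; here Σ = 1.0625 > 1, so no such prefix code exists.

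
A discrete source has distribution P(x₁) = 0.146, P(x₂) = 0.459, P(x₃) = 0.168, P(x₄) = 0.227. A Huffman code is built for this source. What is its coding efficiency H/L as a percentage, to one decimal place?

Entropy H = −Σ p log₂ p ≈ 1.8389 bits.
Huffman merges: 73/500+21/125→157/500; 227/1000+157/500→541/1000; 459/1000+541/1000→1. L = 371/200 ≈ 1.8550.
Efficiency = H/L = 1.8389/1.8550 = 99.1%.

99.1%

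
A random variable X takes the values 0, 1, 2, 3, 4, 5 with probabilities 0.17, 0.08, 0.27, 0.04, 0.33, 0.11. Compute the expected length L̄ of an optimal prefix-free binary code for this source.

Repeatedly combine the two least-probable nodes; the expected code length is the sum of the merged weights.
merge 1/25 + 2/25 → 3/25
merge 11/100 + 3/25 → 23/100
merge 17/100 + 23/100 → 2/5
merge 27/100 + 33/100 → 3/5
merge 2/5 + 3/5 → 1
L = 3/25 + 23/100 + 2/5 + 3/5 + 1 = 47/20 = 2.35 bits/symbol.

2.35 bits/symbol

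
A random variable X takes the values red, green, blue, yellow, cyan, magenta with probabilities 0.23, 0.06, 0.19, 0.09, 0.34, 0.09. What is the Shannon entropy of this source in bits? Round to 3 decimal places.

H = −Σ pᵢ log₂ pᵢ.
−0.23·log₂(0.23) = 0.4877
−0.06·log₂(0.06) = 0.2435
−0.19·log₂(0.19) = 0.4552
−0.09·log₂(0.09) = 0.3127
−0.34·log₂(0.34) = 0.5292
−0.09·log₂(0.09) = 0.3127
Sum ≈ 2.3409 → 2.341 bits.

2.341 bits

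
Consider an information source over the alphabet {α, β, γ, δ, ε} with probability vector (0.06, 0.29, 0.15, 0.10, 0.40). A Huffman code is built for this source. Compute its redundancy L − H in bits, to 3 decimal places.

0.037 bits

Entropy H = −Σ p log₂ p ≈ 2.0329 bits.
Huffman merges: 3/50+1/10→4/25; 3/20+4/25→31/100; 29/100+31/100→3/5; 2/5+3/5→1. L = 207/100 ≈ 2.0700.
L − H = 2.0700 − 2.0329 = 0.037 bits.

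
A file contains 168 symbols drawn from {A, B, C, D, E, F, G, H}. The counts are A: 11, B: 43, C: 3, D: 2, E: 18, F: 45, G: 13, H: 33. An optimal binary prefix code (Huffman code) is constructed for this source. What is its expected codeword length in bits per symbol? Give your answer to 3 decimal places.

Probabilities are the counts divided by 168.
Repeatedly combine the two least-probable nodes; the expected code length is the sum of the merged weights.
merge 1/84 + 1/56 → 5/168
merge 5/168 + 11/168 → 2/21
merge 13/168 + 2/21 → 29/168
merge 3/28 + 29/168 → 47/168
merge 11/56 + 43/168 → 19/42
merge 15/56 + 47/168 → 23/42
merge 19/42 + 23/42 → 1
L = 5/168 + 2/21 + 29/168 + 47/168 + 19/42 + 23/42 + 1 = 433/168 ≈ 2.577 bits/symbol.

2.577 bits/symbol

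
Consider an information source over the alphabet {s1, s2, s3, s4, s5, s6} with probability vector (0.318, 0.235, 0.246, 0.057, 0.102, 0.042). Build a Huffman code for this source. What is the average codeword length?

Repeatedly combine the two least-probable nodes; the expected code length is the sum of the merged weights.
merge 21/500 + 57/1000 → 99/1000
merge 99/1000 + 51/500 → 201/1000
merge 201/1000 + 47/200 → 109/250
merge 123/500 + 159/500 → 141/250
merge 109/250 + 141/250 → 1
L = 99/1000 + 201/1000 + 109/250 + 141/250 + 1 = 23/10 = 2.3 bits/symbol.

2.3 bits/symbol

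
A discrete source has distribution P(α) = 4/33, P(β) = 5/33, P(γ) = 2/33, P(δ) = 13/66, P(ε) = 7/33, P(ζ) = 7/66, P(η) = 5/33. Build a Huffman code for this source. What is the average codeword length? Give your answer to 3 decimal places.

2.758 bits/symbol

Repeatedly combine the two least-probable nodes; the expected code length is the sum of the merged weights.
merge 2/33 + 7/66 → 1/6
merge 4/33 + 5/33 → 3/11
merge 5/33 + 1/6 → 7/22
merge 13/66 + 7/33 → 9/22
merge 3/11 + 7/22 → 13/22
merge 9/22 + 13/22 → 1
L = 1/6 + 3/11 + 7/22 + 9/22 + 13/22 + 1 = 91/33 ≈ 2.758 bits/symbol.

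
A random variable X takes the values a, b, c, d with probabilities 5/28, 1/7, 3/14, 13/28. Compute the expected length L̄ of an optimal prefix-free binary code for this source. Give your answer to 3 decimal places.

Repeatedly combine the two least-probable nodes; the expected code length is the sum of the merged weights.
merge 1/7 + 5/28 → 9/28
merge 3/14 + 9/28 → 15/28
merge 13/28 + 15/28 → 1
L = 9/28 + 15/28 + 1 = 13/7 ≈ 1.857 bits/symbol.

1.857 bits/symbol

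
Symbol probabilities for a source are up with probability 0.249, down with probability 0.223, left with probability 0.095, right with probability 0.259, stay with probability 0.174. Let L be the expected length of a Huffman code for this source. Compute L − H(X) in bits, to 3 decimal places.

0.020 bits

Entropy H = −Σ p log₂ p ≈ 2.2486 bits.
Huffman merges: 19/200+87/500→269/1000; 223/1000+249/1000→59/125; 259/1000+269/1000→66/125; 59/125+66/125→1. L = 2269/1000 ≈ 2.2690.
L − H = 2.2690 − 2.2486 = 0.020 bits.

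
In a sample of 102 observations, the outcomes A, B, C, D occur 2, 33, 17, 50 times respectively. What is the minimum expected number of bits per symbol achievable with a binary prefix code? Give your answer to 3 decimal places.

Probabilities are the counts divided by 102.
Repeatedly combine the two least-probable nodes; the expected code length is the sum of the merged weights.
merge 1/51 + 1/6 → 19/102
merge 19/102 + 11/34 → 26/51
merge 25/51 + 26/51 → 1
L = 19/102 + 26/51 + 1 = 173/102 ≈ 1.696 bits/symbol.

1.696 bits/symbol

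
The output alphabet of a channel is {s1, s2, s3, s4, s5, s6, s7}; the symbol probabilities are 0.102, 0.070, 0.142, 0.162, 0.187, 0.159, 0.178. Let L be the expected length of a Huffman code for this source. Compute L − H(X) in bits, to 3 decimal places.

Entropy H = −Σ p log₂ p ≈ 2.7471 bits.
Huffman merges: 7/100+51/500→43/250; 71/500+159/1000→301/1000; 81/500+43/250→167/500; 89/500+187/1000→73/200; 301/1000+167/500→127/200; 73/200+127/200→1. L = 2807/1000 ≈ 2.8070.
L − H = 2.8070 − 2.7471 = 0.060 bits.

0.060 bits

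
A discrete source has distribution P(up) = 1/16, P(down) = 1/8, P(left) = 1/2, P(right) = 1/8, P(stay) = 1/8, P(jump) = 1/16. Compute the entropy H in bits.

Each probability is a power of 1/2, so log₂(1/p) is an integer.
H = Σ p·log₂(1/p) = 1/16·4 + 1/8·3 + 1/2·1 + 1/8·3 + 1/8·3 + 1/16·4 = 2.125 bits.

2.125 bits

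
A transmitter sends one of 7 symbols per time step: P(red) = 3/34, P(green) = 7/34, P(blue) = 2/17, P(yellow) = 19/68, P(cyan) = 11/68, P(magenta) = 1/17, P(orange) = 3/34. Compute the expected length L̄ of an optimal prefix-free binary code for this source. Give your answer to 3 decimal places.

2.662 bits/symbol

Repeatedly combine the two least-probable nodes; the expected code length is the sum of the merged weights.
merge 1/17 + 3/34 → 5/34
merge 3/34 + 2/17 → 7/34
merge 5/34 + 11/68 → 21/68
merge 7/34 + 7/34 → 7/17
merge 19/68 + 21/68 → 10/17
merge 7/17 + 10/17 → 1
L = 5/34 + 7/34 + 21/68 + 7/17 + 10/17 + 1 = 181/68 ≈ 2.662 bits/symbol.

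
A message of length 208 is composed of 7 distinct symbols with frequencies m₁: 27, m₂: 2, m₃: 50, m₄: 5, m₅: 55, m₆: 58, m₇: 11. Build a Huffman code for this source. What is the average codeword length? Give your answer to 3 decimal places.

Probabilities are the counts divided by 208.
Repeatedly combine the two least-probable nodes; the expected code length is the sum of the merged weights.
merge 1/104 + 5/208 → 7/208
merge 7/208 + 11/208 → 9/104
merge 9/104 + 27/208 → 45/208
merge 45/208 + 25/104 → 95/208
merge 55/208 + 29/104 → 113/208
merge 95/208 + 113/208 → 1
L = 7/208 + 9/104 + 45/208 + 95/208 + 113/208 + 1 = 243/104 ≈ 2.337 bits/symbol.

2.337 bits/symbol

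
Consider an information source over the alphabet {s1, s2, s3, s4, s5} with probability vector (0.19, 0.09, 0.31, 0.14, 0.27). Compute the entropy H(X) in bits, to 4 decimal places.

H = −Σ pᵢ log₂ pᵢ.
−0.19·log₂(0.19) = 0.4552
−0.09·log₂(0.09) = 0.3127
−0.31·log₂(0.31) = 0.5238
−0.14·log₂(0.14) = 0.3971
−0.27·log₂(0.27) = 0.5100
Sum ≈ 2.1988 → 2.1988 bits.

2.1988 bits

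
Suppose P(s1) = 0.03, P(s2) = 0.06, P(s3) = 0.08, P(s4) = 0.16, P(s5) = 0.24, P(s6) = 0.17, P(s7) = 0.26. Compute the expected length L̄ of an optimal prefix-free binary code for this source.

Repeatedly combine the two least-probable nodes; the expected code length is the sum of the merged weights.
merge 3/100 + 3/50 → 9/100
merge 2/25 + 9/100 → 17/100
merge 4/25 + 17/100 → 33/100
merge 17/100 + 6/25 → 41/100
merge 13/50 + 33/100 → 59/100
merge 41/100 + 59/100 → 1
L = 9/100 + 17/100 + 33/100 + 41/100 + 59/100 + 1 = 259/100 = 2.59 bits/symbol.

2.59 bits/symbol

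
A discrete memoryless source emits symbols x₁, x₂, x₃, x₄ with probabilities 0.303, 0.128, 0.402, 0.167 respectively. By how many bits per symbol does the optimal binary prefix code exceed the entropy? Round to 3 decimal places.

Entropy H = −Σ p log₂ p ≈ 1.8613 bits.
Huffman merges: 16/125+167/1000→59/200; 59/200+303/1000→299/500; 201/500+299/500→1. L = 1893/1000 ≈ 1.8930.
L − H = 1.8930 − 1.8613 = 0.032 bits.

0.032 bits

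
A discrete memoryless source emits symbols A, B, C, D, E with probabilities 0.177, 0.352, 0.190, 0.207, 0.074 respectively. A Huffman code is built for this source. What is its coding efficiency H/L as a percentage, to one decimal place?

96.7%

Entropy H = −Σ p log₂ p ≈ 2.1760 bits.
Huffman merges: 37/500+177/1000→251/1000; 19/100+207/1000→397/1000; 251/1000+44/125→603/1000; 397/1000+603/1000→1. L = 2251/1000 ≈ 2.2510.
Efficiency = H/L = 2.1760/2.2510 = 96.7%.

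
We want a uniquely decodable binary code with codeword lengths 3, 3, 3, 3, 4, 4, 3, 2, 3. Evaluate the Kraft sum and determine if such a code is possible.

1.125; no

With common denominator 2^4 = 16: Σ 2^(−ℓᵢ) = 2/16 + 2/16 + 2/16 + 2/16 + 1/16 + 1/16 + 2/16 + 4/16 + 2/16 = 18/16 = 1.125.
Kraft's inequality requires Σ ≤ 1; here Σ = 1.125 > 1, so no such prefix code exists.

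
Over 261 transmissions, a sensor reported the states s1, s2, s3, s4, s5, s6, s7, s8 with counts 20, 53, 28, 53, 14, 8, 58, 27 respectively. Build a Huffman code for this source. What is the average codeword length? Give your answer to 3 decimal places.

2.820 bits/symbol

Probabilities are the counts divided by 261.
Repeatedly combine the two least-probable nodes; the expected code length is the sum of the merged weights.
merge 8/261 + 14/261 → 22/261
merge 20/261 + 22/261 → 14/87
merge 3/29 + 28/261 → 55/261
merge 14/87 + 53/261 → 95/261
merge 53/261 + 55/261 → 12/29
merge 2/9 + 95/261 → 17/29
merge 12/29 + 17/29 → 1
L = 22/261 + 14/87 + 55/261 + 95/261 + 12/29 + 17/29 + 1 = 736/261 ≈ 2.820 bits/symbol.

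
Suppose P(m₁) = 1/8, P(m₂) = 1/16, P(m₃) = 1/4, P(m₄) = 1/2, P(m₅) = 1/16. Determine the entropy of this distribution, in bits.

1.875 bits

Each probability is a power of 1/2, so log₂(1/p) is an integer.
H = Σ p·log₂(1/p) = 1/8·3 + 1/16·4 + 1/4·2 + 1/2·1 + 1/16·4 = 1.875 bits.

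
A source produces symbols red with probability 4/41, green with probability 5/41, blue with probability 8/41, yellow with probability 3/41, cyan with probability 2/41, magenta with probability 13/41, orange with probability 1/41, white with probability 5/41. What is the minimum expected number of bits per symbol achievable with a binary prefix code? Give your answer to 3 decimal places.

Repeatedly combine the two least-probable nodes; the expected code length is the sum of the merged weights.
merge 1/41 + 2/41 → 3/41
merge 3/41 + 3/41 → 6/41
merge 4/41 + 5/41 → 9/41
merge 5/41 + 6/41 → 11/41
merge 8/41 + 9/41 → 17/41
merge 11/41 + 13/41 → 24/41
merge 17/41 + 24/41 → 1
L = 3/41 + 6/41 + 9/41 + 11/41 + 17/41 + 24/41 + 1 = 111/41 ≈ 2.707 bits/symbol.

2.707 bits/symbol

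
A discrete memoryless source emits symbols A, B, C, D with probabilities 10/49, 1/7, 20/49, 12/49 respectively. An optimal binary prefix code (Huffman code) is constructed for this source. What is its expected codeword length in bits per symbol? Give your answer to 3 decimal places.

Repeatedly combine the two least-probable nodes; the expected code length is the sum of the merged weights.
merge 1/7 + 10/49 → 17/49
merge 12/49 + 17/49 → 29/49
merge 20/49 + 29/49 → 1
L = 17/49 + 29/49 + 1 = 95/49 ≈ 1.939 bits/symbol.

1.939 bits/symbol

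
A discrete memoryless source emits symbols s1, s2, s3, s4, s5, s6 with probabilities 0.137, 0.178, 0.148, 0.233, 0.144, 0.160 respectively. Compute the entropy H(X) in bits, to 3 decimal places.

2.559 bits

H = −Σ pᵢ log₂ pᵢ.
−0.137·log₂(0.137) = 0.3929
−0.178·log₂(0.178) = 0.4432
−0.148·log₂(0.148) = 0.4079
−0.233·log₂(0.233) = 0.4897
−0.144·log₂(0.144) = 0.4026
−0.160·log₂(0.160) = 0.4230
Sum ≈ 2.5593 → 2.559 bits.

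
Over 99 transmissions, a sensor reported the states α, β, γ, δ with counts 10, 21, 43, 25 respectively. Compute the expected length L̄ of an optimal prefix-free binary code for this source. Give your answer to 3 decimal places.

Probabilities are the counts divided by 99.
Repeatedly combine the two least-probable nodes; the expected code length is the sum of the merged weights.
merge 10/99 + 7/33 → 31/99
merge 25/99 + 31/99 → 56/99
merge 43/99 + 56/99 → 1
L = 31/99 + 56/99 + 1 = 62/33 ≈ 1.879 bits/symbol.

1.879 bits/symbol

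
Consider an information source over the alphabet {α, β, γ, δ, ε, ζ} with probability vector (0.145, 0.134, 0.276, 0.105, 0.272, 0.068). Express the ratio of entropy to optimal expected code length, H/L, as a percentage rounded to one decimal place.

Entropy H = −Σ p log₂ p ≈ 2.4212 bits.
Huffman merges: 17/250+21/200→173/1000; 67/500+29/200→279/1000; 173/1000+34/125→89/200; 69/250+279/1000→111/200; 89/200+111/200→1. L = 613/250 ≈ 2.4520.
Efficiency = H/L = 2.4212/2.4520 = 98.7%.

98.7%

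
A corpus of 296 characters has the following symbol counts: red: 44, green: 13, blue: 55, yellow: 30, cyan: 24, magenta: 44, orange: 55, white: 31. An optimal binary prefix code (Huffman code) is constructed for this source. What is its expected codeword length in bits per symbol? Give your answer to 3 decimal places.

2.939 bits/symbol

Probabilities are the counts divided by 296.
Repeatedly combine the two least-probable nodes; the expected code length is the sum of the merged weights.
merge 13/296 + 3/37 → 1/8
merge 15/148 + 31/296 → 61/296
merge 1/8 + 11/74 → 81/296
merge 11/74 + 55/296 → 99/296
merge 55/296 + 61/296 → 29/74
merge 81/296 + 99/296 → 45/74
merge 29/74 + 45/74 → 1
L = 1/8 + 61/296 + 81/296 + 99/296 + 29/74 + 45/74 + 1 = 435/148 ≈ 2.939 bits/symbol.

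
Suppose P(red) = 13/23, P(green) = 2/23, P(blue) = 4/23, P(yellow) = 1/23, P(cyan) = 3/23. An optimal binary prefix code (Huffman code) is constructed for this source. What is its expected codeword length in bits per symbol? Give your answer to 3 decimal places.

1.826 bits/symbol

Repeatedly combine the two least-probable nodes; the expected code length is the sum of the merged weights.
merge 1/23 + 2/23 → 3/23
merge 3/23 + 3/23 → 6/23
merge 4/23 + 6/23 → 10/23
merge 10/23 + 13/23 → 1
L = 3/23 + 6/23 + 10/23 + 1 = 42/23 ≈ 1.826 bits/symbol.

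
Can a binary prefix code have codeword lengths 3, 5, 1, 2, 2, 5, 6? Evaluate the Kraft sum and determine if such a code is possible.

With common denominator 2^6 = 64: Σ 2^(−ℓᵢ) = 8/64 + 2/64 + 32/64 + 16/64 + 16/64 + 2/64 + 1/64 = 77/64 = 1.203125.
Kraft's inequality requires Σ ≤ 1; here Σ = 1.203125 > 1, so no such prefix code exists.

1.203125; no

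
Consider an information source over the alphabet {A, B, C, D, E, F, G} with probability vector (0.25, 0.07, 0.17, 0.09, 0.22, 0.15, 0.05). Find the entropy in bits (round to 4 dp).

2.6230 bits

H = −Σ pᵢ log₂ pᵢ.
−0.25·log₂(0.25) = 0.5000
−0.07·log₂(0.07) = 0.2686
−0.17·log₂(0.17) = 0.4346
−0.09·log₂(0.09) = 0.3127
−0.22·log₂(0.22) = 0.4806
−0.15·log₂(0.15) = 0.4105
−0.05·log₂(0.05) = 0.2161
Sum ≈ 2.6230 → 2.6230 bits.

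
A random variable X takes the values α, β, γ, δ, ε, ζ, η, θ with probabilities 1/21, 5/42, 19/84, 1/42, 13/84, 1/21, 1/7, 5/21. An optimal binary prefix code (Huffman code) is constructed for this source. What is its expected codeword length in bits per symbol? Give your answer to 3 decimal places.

Repeatedly combine the two least-probable nodes; the expected code length is the sum of the merged weights.
merge 1/42 + 1/21 → 1/14
merge 1/21 + 1/14 → 5/42
merge 5/42 + 5/42 → 5/21
merge 1/7 + 13/84 → 25/84
merge 19/84 + 5/21 → 13/28
merge 5/21 + 25/84 → 15/28
merge 13/28 + 15/28 → 1
L = 1/14 + 5/42 + 5/21 + 25/84 + 13/28 + 15/28 + 1 = 229/84 ≈ 2.726 bits/symbol.

2.726 bits/symbol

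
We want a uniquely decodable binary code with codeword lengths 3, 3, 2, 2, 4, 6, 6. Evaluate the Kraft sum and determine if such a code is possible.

With common denominator 2^6 = 64: Σ 2^(−ℓᵢ) = 8/64 + 8/64 + 16/64 + 16/64 + 4/64 + 1/64 + 1/64 = 54/64 = 0.84375.
Kraft's inequality requires Σ ≤ 1; here Σ = 0.84375 ≤ 1, so such a prefix code exists.

0.84375; yes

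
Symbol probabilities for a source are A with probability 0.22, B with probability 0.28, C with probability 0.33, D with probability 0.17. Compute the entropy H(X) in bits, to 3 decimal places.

H = −Σ pᵢ log₂ pᵢ.
−0.22·log₂(0.22) = 0.4806
−0.28·log₂(0.28) = 0.5142
−0.33·log₂(0.33) = 0.5278
−0.17·log₂(0.17) = 0.4346
Sum ≈ 1.9572 → 1.957 bits.

1.957 bits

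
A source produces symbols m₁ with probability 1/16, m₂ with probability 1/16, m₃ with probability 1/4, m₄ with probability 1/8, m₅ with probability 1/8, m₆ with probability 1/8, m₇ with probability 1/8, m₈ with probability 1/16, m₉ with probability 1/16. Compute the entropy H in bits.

3 bits

Each probability is a power of 1/2, so log₂(1/p) is an integer.
H = Σ p·log₂(1/p) = 1/16·4 + 1/16·4 + 1/4·2 + 1/8·3 + 1/8·3 + 1/8·3 + 1/8·3 + 1/16·4 + 1/16·4 = 3 bits.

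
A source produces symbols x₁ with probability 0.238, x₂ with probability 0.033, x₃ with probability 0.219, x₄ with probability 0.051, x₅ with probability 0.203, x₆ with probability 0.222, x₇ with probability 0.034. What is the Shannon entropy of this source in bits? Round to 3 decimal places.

2.469 bits

H = −Σ pᵢ log₂ pᵢ.
−0.238·log₂(0.238) = 0.4929
−0.033·log₂(0.033) = 0.1624
−0.219·log₂(0.219) = 0.4798
−0.051·log₂(0.051) = 0.2190
−0.203·log₂(0.203) = 0.4670
−0.222·log₂(0.222) = 0.4820
−0.034·log₂(0.034) = 0.1659
Sum ≈ 2.4690 → 2.469 bits.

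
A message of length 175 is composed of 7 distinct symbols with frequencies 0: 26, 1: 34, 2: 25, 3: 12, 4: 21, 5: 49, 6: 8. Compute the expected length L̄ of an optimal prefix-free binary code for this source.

2.64 bits/symbol

Probabilities are the counts divided by 175.
Repeatedly combine the two least-probable nodes; the expected code length is the sum of the merged weights.
merge 8/175 + 12/175 → 4/35
merge 4/35 + 3/25 → 41/175
merge 1/7 + 26/175 → 51/175
merge 34/175 + 41/175 → 3/7
merge 7/25 + 51/175 → 4/7
merge 3/7 + 4/7 → 1
L = 4/35 + 41/175 + 51/175 + 3/7 + 4/7 + 1 = 66/25 = 2.64 bits/symbol.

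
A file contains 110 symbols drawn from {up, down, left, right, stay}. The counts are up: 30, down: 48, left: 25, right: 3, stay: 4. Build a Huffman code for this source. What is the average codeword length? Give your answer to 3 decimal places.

1.918 bits/symbol

Probabilities are the counts divided by 110.
Repeatedly combine the two least-probable nodes; the expected code length is the sum of the merged weights.
merge 3/110 + 2/55 → 7/110
merge 7/110 + 5/22 → 16/55
merge 3/11 + 16/55 → 31/55
merge 24/55 + 31/55 → 1
L = 7/110 + 16/55 + 31/55 + 1 = 211/110 ≈ 1.918 bits/symbol.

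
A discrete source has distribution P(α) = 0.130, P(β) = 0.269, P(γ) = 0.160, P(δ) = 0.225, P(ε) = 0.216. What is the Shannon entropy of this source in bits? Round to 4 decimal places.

H = −Σ pᵢ log₂ pᵢ.
−0.130·log₂(0.130) = 0.3826
−0.269·log₂(0.269) = 0.5096
−0.160·log₂(0.160) = 0.4230
−0.225·log₂(0.225) = 0.4842
−0.216·log₂(0.216) = 0.4776
Sum ≈ 2.2770 → 2.2770 bits.

2.2770 bits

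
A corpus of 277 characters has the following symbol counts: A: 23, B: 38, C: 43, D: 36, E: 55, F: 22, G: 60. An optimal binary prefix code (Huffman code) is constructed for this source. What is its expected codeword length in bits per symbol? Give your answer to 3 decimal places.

2.747 bits/symbol

Probabilities are the counts divided by 277.
Repeatedly combine the two least-probable nodes; the expected code length is the sum of the merged weights.
merge 22/277 + 23/277 → 45/277
merge 36/277 + 38/277 → 74/277
merge 43/277 + 45/277 → 88/277
merge 55/277 + 60/277 → 115/277
merge 74/277 + 88/277 → 162/277
merge 115/277 + 162/277 → 1
L = 45/277 + 74/277 + 88/277 + 115/277 + 162/277 + 1 = 761/277 ≈ 2.747 bits/symbol.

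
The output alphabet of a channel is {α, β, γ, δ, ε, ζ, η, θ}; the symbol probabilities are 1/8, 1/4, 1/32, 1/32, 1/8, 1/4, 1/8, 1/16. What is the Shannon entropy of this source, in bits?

Each probability is a power of 1/2, so log₂(1/p) is an integer.
H = Σ p·log₂(1/p) = 1/8·3 + 1/4·2 + 1/32·5 + 1/32·5 + 1/8·3 + 1/4·2 + 1/8·3 + 1/16·4 = 2.6875 bits.

2.6875 bits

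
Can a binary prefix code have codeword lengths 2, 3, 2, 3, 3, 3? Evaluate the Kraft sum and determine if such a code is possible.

1; yes

With common denominator 2^3 = 8: Σ 2^(−ℓᵢ) = 2/8 + 1/8 + 2/8 + 1/8 + 1/8 + 1/8 = 8/8 = 1.
Kraft's inequality requires Σ ≤ 1; here Σ = 1 ≤ 1, so such a prefix code exists.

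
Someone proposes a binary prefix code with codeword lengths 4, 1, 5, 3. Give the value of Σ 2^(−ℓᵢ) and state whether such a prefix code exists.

With common denominator 2^5 = 32: Σ 2^(−ℓᵢ) = 2/32 + 16/32 + 1/32 + 4/32 = 23/32 = 0.71875.
Kraft's inequality requires Σ ≤ 1; here Σ = 0.71875 ≤ 1, so such a prefix code exists.

0.71875; yes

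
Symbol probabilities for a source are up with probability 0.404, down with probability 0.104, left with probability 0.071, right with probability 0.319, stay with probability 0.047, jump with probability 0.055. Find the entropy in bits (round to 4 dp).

2.1021 bits

H = −Σ pᵢ log₂ pᵢ.
−0.404·log₂(0.404) = 0.5283
−0.104·log₂(0.104) = 0.3396
−0.071·log₂(0.071) = 0.2709
−0.319·log₂(0.319) = 0.5258
−0.047·log₂(0.047) = 0.2073
−0.055·log₂(0.055) = 0.2301
Sum ≈ 2.1021 → 2.1021 bits.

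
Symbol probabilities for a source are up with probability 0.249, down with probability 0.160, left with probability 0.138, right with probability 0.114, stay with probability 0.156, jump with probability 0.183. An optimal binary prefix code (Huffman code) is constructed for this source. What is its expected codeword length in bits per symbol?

2.568 bits/symbol

Repeatedly combine the two least-probable nodes; the expected code length is the sum of the merged weights.
merge 57/500 + 69/500 → 63/250
merge 39/250 + 4/25 → 79/250
merge 183/1000 + 249/1000 → 54/125
merge 63/250 + 79/250 → 71/125
merge 54/125 + 71/125 → 1
L = 63/250 + 79/250 + 54/125 + 71/125 + 1 = 321/125 = 2.568 bits/symbol.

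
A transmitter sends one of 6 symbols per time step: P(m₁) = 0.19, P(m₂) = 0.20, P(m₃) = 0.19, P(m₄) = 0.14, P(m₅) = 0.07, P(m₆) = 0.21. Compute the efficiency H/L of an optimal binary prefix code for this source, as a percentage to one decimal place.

97.0%

Entropy H = −Σ p log₂ p ≈ 2.5133 bits.
Huffman merges: 7/100+7/50→21/100; 19/100+19/100→19/50; 1/5+21/100→41/100; 21/100+19/50→59/100; 41/100+59/100→1. L = 259/100 ≈ 2.5900.
Efficiency = H/L = 2.5133/2.5900 = 97.0%.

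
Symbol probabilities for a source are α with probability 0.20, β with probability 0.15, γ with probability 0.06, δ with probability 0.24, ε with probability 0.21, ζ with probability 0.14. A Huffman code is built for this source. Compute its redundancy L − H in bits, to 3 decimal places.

0.067 bits

Entropy H = −Σ p log₂ p ≈ 2.4825 bits.
Huffman merges: 3/50+7/50→1/5; 3/20+1/5→7/20; 1/5+21/100→41/100; 6/25+7/20→59/100; 41/100+59/100→1. L = 51/20 ≈ 2.5500.
L − H = 2.5500 − 2.4825 = 0.067 bits.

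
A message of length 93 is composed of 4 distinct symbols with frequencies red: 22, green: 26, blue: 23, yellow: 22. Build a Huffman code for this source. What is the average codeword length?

Probabilities are the counts divided by 93.
Repeatedly combine the two least-probable nodes; the expected code length is the sum of the merged weights.
merge 22/93 + 22/93 → 44/93
merge 23/93 + 26/93 → 49/93
merge 44/93 + 49/93 → 1
L = 44/93 + 49/93 + 1 = 2 bits/symbol.

2 bits/symbol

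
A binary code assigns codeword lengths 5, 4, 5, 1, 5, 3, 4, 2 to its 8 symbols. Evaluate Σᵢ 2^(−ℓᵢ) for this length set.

1.09375

With common denominator 2^5 = 32: Σ 2^(−ℓᵢ) = 1/32 + 2/32 + 1/32 + 16/32 + 1/32 + 4/32 + 2/32 + 8/32 = 35/32 = 1.09375.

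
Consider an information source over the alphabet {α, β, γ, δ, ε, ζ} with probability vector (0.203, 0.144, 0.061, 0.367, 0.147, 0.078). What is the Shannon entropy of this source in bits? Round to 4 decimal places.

H = −Σ pᵢ log₂ pᵢ.
−0.203·log₂(0.203) = 0.4670
−0.144·log₂(0.144) = 0.4026
−0.061·log₂(0.061) = 0.2461
−0.367·log₂(0.367) = 0.5307
−0.147·log₂(0.147) = 0.4066
−0.078·log₂(0.078) = 0.2871
Sum ≈ 2.3402 → 2.3402 bits.

2.3402 bits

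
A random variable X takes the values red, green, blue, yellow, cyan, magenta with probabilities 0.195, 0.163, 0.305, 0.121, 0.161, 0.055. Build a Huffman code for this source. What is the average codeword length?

2.5 bits/symbol

Repeatedly combine the two least-probable nodes; the expected code length is the sum of the merged weights.
merge 11/200 + 121/1000 → 22/125
merge 161/1000 + 163/1000 → 81/250
merge 22/125 + 39/200 → 371/1000
merge 61/200 + 81/250 → 629/1000
merge 371/1000 + 629/1000 → 1
L = 22/125 + 81/250 + 371/1000 + 629/1000 + 1 = 5/2 = 2.5 bits/symbol.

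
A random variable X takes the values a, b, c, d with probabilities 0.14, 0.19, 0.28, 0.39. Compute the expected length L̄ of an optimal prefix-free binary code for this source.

1.94 bits/symbol

Repeatedly combine the two least-probable nodes; the expected code length is the sum of the merged weights.
merge 7/50 + 19/100 → 33/100
merge 7/25 + 33/100 → 61/100
merge 39/100 + 61/100 → 1
L = 33/100 + 61/100 + 1 = 97/50 = 1.94 bits/symbol.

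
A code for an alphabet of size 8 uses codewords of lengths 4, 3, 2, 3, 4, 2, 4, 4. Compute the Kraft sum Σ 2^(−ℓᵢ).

With common denominator 2^4 = 16: Σ 2^(−ℓᵢ) = 1/16 + 2/16 + 4/16 + 2/16 + 1/16 + 4/16 + 1/16 + 1/16 = 16/16 = 1.

1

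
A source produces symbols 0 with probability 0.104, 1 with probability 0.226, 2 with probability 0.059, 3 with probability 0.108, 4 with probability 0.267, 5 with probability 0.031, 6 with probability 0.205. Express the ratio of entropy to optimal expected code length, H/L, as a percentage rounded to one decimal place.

98.4%

Entropy H = −Σ p log₂ p ≈ 2.5449 bits.
Huffman merges: 31/1000+59/1000→9/100; 9/100+13/125→97/500; 27/250+97/500→151/500; 41/200+113/500→431/1000; 267/1000+151/500→569/1000; 431/1000+569/1000→1. L = 1293/500 ≈ 2.5860.
Efficiency = H/L = 2.5449/2.5860 = 98.4%.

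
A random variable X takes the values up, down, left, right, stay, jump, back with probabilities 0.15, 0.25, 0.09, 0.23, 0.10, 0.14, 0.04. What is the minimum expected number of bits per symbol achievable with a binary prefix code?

Repeatedly combine the two least-probable nodes; the expected code length is the sum of the merged weights.
merge 1/25 + 9/100 → 13/100
merge 1/10 + 13/100 → 23/100
merge 7/50 + 3/20 → 29/100
merge 23/100 + 23/100 → 23/50
merge 1/4 + 29/100 → 27/50
merge 23/50 + 27/50 → 1
L = 13/100 + 23/100 + 29/100 + 23/50 + 27/50 + 1 = 53/20 = 2.65 bits/symbol.

2.65 bits/symbol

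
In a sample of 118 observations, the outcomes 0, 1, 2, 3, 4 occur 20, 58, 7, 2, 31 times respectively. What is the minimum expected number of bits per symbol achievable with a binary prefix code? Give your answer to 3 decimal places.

Probabilities are the counts divided by 118.
Repeatedly combine the two least-probable nodes; the expected code length is the sum of the merged weights.
merge 1/59 + 7/118 → 9/118
merge 9/118 + 10/59 → 29/118
merge 29/118 + 31/118 → 30/59
merge 29/59 + 30/59 → 1
L = 9/118 + 29/118 + 30/59 + 1 = 108/59 ≈ 1.831 bits/symbol.

1.831 bits/symbol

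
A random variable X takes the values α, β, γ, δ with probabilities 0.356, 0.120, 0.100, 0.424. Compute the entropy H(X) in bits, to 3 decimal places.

1.755 bits

H = −Σ pᵢ log₂ pᵢ.
−0.356·log₂(0.356) = 0.5305
−0.120·log₂(0.120) = 0.3671
−0.100·log₂(0.100) = 0.3322
−0.424·log₂(0.424) = 0.5249
Sum ≈ 1.7546 → 1.755 bits.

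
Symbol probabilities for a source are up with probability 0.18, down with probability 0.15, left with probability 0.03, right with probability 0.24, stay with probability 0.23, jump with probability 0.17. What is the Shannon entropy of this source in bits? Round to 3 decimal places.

H = −Σ pᵢ log₂ pᵢ.
−0.18·log₂(0.18) = 0.4453
−0.15·log₂(0.15) = 0.4105
−0.03·log₂(0.03) = 0.1518
−0.24·log₂(0.24) = 0.4941
−0.23·log₂(0.23) = 0.4877
−0.17·log₂(0.17) = 0.4346
Sum ≈ 2.4240 → 2.424 bits.

2.424 bits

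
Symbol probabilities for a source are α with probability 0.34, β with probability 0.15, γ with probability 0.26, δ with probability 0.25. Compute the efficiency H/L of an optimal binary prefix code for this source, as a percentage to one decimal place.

97.3%

Entropy H = −Σ p log₂ p ≈ 1.9450 bits.
Huffman merges: 3/20+1/4→2/5; 13/50+17/50→3/5; 2/5+3/5→1. L = 2 ≈ 2.0000.
Efficiency = H/L = 1.9450/2.0000 = 97.3%.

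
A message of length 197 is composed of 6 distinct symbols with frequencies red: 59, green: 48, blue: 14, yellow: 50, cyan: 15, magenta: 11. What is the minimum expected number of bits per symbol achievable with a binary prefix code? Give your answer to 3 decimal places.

Probabilities are the counts divided by 197.
Repeatedly combine the two least-probable nodes; the expected code length is the sum of the merged weights.
merge 11/197 + 14/197 → 25/197
merge 15/197 + 25/197 → 40/197
merge 40/197 + 48/197 → 88/197
merge 50/197 + 59/197 → 109/197
merge 88/197 + 109/197 → 1
L = 25/197 + 40/197 + 88/197 + 109/197 + 1 = 459/197 ≈ 2.330 bits/symbol.

2.330 bits/symbol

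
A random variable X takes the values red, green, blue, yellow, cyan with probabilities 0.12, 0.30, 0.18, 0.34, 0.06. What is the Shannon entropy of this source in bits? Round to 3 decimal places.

2.106 bits

H = −Σ pᵢ log₂ pᵢ.
−0.12·log₂(0.12) = 0.3671
−0.30·log₂(0.30) = 0.5211
−0.18·log₂(0.18) = 0.4453
−0.34·log₂(0.34) = 0.5292
−0.06·log₂(0.06) = 0.2435
Sum ≈ 2.1062 → 2.106 bits.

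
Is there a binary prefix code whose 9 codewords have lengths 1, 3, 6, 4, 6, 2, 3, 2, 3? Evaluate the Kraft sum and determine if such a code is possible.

With common denominator 2^6 = 64: Σ 2^(−ℓᵢ) = 32/64 + 8/64 + 1/64 + 4/64 + 1/64 + 16/64 + 8/64 + 16/64 + 8/64 = 94/64 = 1.46875.
Kraft's inequality requires Σ ≤ 1; here Σ = 1.46875 > 1, so no such prefix code exists.

1.46875; no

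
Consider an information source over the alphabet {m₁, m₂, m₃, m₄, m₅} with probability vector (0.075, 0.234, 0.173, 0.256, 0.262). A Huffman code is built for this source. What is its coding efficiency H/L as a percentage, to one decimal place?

98.7%

Entropy H = −Σ p log₂ p ≈ 2.2180 bits.
Huffman merges: 3/40+173/1000→31/125; 117/500+31/125→241/500; 32/125+131/500→259/500; 241/500+259/500→1. L = 281/125 ≈ 2.2480.
Efficiency = H/L = 2.2180/2.2480 = 98.7%.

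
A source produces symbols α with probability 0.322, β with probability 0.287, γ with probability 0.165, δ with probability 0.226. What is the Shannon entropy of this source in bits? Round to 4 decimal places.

H = −Σ pᵢ log₂ pᵢ.
−0.322·log₂(0.322) = 0.5264
−0.287·log₂(0.287) = 0.5169
−0.165·log₂(0.165) = 0.4289
−0.226·log₂(0.226) = 0.4849
Sum ≈ 1.9571 → 1.9571 bits.

1.9571 bits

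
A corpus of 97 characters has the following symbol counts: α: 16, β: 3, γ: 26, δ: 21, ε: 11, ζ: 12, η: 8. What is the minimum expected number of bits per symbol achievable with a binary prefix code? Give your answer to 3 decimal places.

Probabilities are the counts divided by 97.
Repeatedly combine the two least-probable nodes; the expected code length is the sum of the merged weights.
merge 3/97 + 8/97 → 11/97
merge 11/97 + 11/97 → 22/97
merge 12/97 + 16/97 → 28/97
merge 21/97 + 22/97 → 43/97
merge 26/97 + 28/97 → 54/97
merge 43/97 + 54/97 → 1
L = 11/97 + 22/97 + 28/97 + 43/97 + 54/97 + 1 = 255/97 ≈ 2.629 bits/symbol.

2.629 bits/symbol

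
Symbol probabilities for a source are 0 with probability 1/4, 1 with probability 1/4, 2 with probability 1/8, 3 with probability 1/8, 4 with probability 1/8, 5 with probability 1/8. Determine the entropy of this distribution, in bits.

Each probability is a power of 1/2, so log₂(1/p) is an integer.
H = Σ p·log₂(1/p) = 1/4·2 + 1/4·2 + 1/8·3 + 1/8·3 + 1/8·3 + 1/8·3 = 2.5 bits.

2.5 bits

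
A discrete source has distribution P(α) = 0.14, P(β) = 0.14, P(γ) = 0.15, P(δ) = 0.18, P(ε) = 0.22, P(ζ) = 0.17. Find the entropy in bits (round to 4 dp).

H = −Σ pᵢ log₂ pᵢ.
−0.14·log₂(0.14) = 0.3971
−0.14·log₂(0.14) = 0.3971
−0.15·log₂(0.15) = 0.4105
−0.18·log₂(0.18) = 0.4453
−0.22·log₂(0.22) = 0.4806
−0.17·log₂(0.17) = 0.4346
Sum ≈ 2.5652 → 2.5652 bits.

2.5652 bits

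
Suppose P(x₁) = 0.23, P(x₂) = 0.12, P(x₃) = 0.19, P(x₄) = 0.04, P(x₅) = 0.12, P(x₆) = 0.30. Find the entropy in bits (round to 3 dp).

H = −Σ pᵢ log₂ pᵢ.
−0.23·log₂(0.23) = 0.4877
−0.12·log₂(0.12) = 0.3671
−0.19·log₂(0.19) = 0.4552
−0.04·log₂(0.04) = 0.1858
−0.12·log₂(0.12) = 0.3671
−0.30·log₂(0.30) = 0.5211
Sum ≈ 2.3839 → 2.384 bits.

2.384 bits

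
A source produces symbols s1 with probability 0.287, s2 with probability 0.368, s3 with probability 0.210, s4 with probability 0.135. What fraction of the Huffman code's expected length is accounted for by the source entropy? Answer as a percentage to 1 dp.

Entropy H = −Σ p log₂ p ≈ 1.9104 bits.
Huffman merges: 27/200+21/100→69/200; 287/1000+69/200→79/125; 46/125+79/125→1. L = 1977/1000 ≈ 1.9770.
Efficiency = H/L = 1.9104/1.9770 = 96.6%.

96.6%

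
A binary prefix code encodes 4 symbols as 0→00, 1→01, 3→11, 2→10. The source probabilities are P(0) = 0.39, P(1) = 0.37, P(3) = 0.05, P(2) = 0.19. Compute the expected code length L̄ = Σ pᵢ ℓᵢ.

2 bits/symbol

L̄ = Σ pᵢ·ℓᵢ = 0.39·2 + 0.37·2 + 0.05·2 + 0.19·2 = 2 bits/symbol.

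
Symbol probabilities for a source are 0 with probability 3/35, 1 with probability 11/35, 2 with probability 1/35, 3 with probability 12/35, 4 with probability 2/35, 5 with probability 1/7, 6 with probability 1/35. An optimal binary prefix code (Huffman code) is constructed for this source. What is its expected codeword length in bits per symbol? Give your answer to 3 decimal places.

Repeatedly combine the two least-probable nodes; the expected code length is the sum of the merged weights.
merge 1/35 + 1/35 → 2/35
merge 2/35 + 2/35 → 4/35
merge 3/35 + 4/35 → 1/5
merge 1/7 + 1/5 → 12/35
merge 11/35 + 12/35 → 23/35
merge 12/35 + 23/35 → 1
L = 2/35 + 4/35 + 1/5 + 12/35 + 23/35 + 1 = 83/35 ≈ 2.371 bits/symbol.

2.371 bits/symbol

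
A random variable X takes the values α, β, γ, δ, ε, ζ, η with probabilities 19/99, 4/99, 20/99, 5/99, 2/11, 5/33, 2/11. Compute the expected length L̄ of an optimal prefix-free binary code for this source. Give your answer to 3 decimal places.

Repeatedly combine the two least-probable nodes; the expected code length is the sum of the merged weights.
merge 4/99 + 5/99 → 1/11
merge 1/11 + 5/33 → 8/33
merge 2/11 + 2/11 → 4/11
merge 19/99 + 20/99 → 13/33
merge 8/33 + 4/11 → 20/33
merge 13/33 + 20/33 → 1
L = 1/11 + 8/33 + 4/11 + 13/33 + 20/33 + 1 = 89/33 ≈ 2.697 bits/symbol.

2.697 bits/symbol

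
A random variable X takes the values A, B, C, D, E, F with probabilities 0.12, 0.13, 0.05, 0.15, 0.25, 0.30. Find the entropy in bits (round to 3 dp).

2.397 bits

H = −Σ pᵢ log₂ pᵢ.
−0.12·log₂(0.12) = 0.3671
−0.13·log₂(0.13) = 0.3826
−0.05·log₂(0.05) = 0.2161
−0.15·log₂(0.15) = 0.4105
−0.25·log₂(0.25) = 0.5000
−0.30·log₂(0.30) = 0.5211
Sum ≈ 2.3974 → 2.397 bits.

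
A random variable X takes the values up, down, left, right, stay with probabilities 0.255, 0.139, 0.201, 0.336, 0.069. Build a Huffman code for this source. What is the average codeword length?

2.208 bits/symbol

Repeatedly combine the two least-probable nodes; the expected code length is the sum of the merged weights.
merge 69/1000 + 139/1000 → 26/125
merge 201/1000 + 26/125 → 409/1000
merge 51/200 + 42/125 → 591/1000
merge 409/1000 + 591/1000 → 1
L = 26/125 + 409/1000 + 591/1000 + 1 = 276/125 = 2.208 bits/symbol.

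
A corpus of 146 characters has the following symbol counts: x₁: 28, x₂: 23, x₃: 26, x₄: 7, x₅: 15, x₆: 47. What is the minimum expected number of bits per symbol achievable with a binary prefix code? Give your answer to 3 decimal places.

Probabilities are the counts divided by 146.
Repeatedly combine the two least-probable nodes; the expected code length is the sum of the merged weights.
merge 7/146 + 15/146 → 11/73
merge 11/73 + 23/146 → 45/146
merge 13/73 + 14/73 → 27/73
merge 45/146 + 47/146 → 46/73
merge 27/73 + 46/73 → 1
L = 11/73 + 45/146 + 27/73 + 46/73 + 1 = 359/146 ≈ 2.459 bits/symbol.

2.459 bits/symbol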